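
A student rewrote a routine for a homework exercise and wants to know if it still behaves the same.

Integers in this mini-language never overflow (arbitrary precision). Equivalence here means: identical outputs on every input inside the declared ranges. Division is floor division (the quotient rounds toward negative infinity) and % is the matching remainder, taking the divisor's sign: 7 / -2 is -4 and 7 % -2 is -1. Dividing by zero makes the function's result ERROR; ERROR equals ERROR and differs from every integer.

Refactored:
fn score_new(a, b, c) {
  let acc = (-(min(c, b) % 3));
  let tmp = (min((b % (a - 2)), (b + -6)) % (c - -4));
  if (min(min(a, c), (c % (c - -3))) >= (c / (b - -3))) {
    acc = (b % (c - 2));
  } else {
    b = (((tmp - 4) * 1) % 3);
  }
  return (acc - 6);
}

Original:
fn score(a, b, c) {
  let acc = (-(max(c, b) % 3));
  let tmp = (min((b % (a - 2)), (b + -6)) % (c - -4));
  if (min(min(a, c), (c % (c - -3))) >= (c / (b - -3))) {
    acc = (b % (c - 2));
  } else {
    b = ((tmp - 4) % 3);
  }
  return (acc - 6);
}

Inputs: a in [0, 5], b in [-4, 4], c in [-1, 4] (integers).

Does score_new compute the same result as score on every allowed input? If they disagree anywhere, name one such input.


Not equivalent: a=0, b=-2, c=2 separates them (-8 vs -7).
score: acc becomes -2; next tmp becomes 4; next (min(min(a, c), (c % (c - -3))) >= (c / (b - -3))) evaluates to false; next b becomes 0; next final value -8
score_new: acc becomes -1; next tmp becomes 4; next (min(min(a, c), (c % (c - -3))) >= (c / (b - -3))) evaluates to false; next b becomes 0; next final value -7
verdict: not equivalent; witness: a=0, b=-2, c=2


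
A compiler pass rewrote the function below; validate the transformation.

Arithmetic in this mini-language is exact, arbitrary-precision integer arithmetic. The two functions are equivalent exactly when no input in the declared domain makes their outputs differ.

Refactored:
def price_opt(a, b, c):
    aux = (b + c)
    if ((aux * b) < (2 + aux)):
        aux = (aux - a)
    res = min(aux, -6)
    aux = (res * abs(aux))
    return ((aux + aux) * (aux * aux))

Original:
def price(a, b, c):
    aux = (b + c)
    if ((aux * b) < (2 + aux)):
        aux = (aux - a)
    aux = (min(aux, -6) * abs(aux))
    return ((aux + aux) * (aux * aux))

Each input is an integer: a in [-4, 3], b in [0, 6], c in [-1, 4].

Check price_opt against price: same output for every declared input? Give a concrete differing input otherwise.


Equivalent — the differences include statement counts differ, plus local variable names differ, yet no declared input distinguishes the two.
Spot check at a=2, b=3, c=4 — price: aux := 7 | ((aux * b) < (2 + aux)): false | aux := -42 | result -148176. price_opt: aux := 7 | ((aux * b) < (2 + aux)): false | res := -6 | aux := -42 | result -148176. Both give -148176.
Sweeping the whole domain (336 inputs) finds no disagreement.
verdict: equivalent


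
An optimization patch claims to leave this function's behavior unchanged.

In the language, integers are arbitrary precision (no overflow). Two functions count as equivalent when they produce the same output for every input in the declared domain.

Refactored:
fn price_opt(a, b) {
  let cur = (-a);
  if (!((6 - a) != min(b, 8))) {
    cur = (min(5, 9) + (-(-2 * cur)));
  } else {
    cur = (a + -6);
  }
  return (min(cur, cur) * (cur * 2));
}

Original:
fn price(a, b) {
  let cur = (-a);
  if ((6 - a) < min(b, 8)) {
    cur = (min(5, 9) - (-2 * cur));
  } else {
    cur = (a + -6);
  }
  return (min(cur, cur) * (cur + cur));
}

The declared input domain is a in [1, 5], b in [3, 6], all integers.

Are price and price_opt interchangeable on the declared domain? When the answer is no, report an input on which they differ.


The rewrite breaks on a=1, b=5, where the results are 50 and 18.
price: cur = -1; ((6 - a) < min(b, 8)) -> false; cur = -5; return 50
price_opt: cur = -1; (!((6 - a) != min(b, 8))) -> true; cur = 3; return 18
verdict: not equivalent; witness: a=1, b=5


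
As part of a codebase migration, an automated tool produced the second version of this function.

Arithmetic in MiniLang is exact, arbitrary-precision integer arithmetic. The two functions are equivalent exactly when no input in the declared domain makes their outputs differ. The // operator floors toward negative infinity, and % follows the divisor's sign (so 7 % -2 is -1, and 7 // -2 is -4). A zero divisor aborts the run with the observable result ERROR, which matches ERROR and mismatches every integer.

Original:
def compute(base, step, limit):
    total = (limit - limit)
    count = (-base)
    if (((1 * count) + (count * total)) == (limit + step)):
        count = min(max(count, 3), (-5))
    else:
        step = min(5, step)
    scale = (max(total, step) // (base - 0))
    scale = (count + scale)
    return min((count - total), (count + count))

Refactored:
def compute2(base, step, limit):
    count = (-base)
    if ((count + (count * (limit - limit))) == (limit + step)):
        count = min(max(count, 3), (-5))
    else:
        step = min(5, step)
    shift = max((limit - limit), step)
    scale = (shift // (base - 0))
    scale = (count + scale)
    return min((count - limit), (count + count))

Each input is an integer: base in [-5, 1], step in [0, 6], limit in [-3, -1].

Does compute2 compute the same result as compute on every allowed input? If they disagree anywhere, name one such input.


Take base=-5, step=0, limit=-3.
compute: total=0, then count=5, then (((1 * count) + (count * total)) == (limit + step)) is false, then step=0, then scale=0, then scale=5, then returns 5
compute2: count=5, then ((count + (count * (limit - limit))) == (limit + step)) is false, then step=0, then shift=0, then scale=0, then scale=5, then returns 8
5 != 8, so the rewrite changes behavior.
verdict: not equivalent; witness: base=-5, step=0, limit=-3


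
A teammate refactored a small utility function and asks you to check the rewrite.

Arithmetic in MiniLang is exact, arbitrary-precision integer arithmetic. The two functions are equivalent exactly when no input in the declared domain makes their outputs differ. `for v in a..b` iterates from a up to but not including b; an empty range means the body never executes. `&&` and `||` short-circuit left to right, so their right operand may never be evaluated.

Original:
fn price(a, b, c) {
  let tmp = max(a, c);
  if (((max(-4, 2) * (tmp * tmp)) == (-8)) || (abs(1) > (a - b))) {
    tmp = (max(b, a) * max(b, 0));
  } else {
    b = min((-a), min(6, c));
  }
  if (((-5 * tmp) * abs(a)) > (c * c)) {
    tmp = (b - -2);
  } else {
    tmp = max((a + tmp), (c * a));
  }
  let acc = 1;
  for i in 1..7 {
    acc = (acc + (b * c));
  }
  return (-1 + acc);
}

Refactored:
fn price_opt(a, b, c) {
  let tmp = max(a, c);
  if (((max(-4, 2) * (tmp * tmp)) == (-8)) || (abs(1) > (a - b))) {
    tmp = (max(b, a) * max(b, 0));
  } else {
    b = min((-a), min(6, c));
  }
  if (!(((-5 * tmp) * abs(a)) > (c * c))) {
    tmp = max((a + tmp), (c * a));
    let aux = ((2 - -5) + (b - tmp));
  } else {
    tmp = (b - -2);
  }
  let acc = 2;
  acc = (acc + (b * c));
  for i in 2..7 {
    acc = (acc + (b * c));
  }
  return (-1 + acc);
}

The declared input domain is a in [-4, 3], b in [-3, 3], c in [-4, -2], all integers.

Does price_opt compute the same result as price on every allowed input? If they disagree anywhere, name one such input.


Run the pair on a=-4, b=-3, c=-4.
price: tmp = -4; (((max(-4, 2) * (tmp * tmp)) == (-8)) || (abs(1) > (a - b))) -> true; tmp = 0; (((-5 * tmp) * abs(a)) > (c * c)) -> false; tmp = 16; acc = 1; [i=1]; acc = 13; [i=2]; acc = 25; [i=3]; acc = 37; [i=4]; acc = 49; [i=5]; acc = 61; [i=6]; acc = 73; return 72
price_opt: tmp = -4; (((max(-4, 2) * (tmp * tmp)) == (-8)) || (abs(1) > (a - b))) -> true; tmp = 0; (!(((-5 * tmp) * abs(a)) > (c * c))) -> true; tmp = 16; aux = -12; acc = 2; acc = 14; [i=2]; acc = 26; [i=3]; acc = 38; [i=4]; acc = 50; [i=5]; acc = 62; [i=6]; acc = 74; return 73
72 vs 73 — the two versions disagree here.
verdict: not equivalent; witness: a=-4, b=-3, c=-4


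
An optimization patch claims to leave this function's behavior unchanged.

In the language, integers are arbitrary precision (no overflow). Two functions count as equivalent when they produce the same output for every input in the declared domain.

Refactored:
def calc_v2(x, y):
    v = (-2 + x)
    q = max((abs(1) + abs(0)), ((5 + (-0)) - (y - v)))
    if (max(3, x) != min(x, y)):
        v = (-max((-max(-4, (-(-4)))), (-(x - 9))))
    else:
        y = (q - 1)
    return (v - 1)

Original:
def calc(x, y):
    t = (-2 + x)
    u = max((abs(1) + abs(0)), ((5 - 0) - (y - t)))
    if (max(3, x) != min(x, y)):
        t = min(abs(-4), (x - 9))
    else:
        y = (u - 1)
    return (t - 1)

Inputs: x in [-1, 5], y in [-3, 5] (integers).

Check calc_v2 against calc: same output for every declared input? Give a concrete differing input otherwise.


Comparing the listings, the differences include: min/max/abs usage differs, constant usage differs, arithmetic usage differs, local variable names differ.
Tracing x=3, y=1: calc: t becomes 1; next u becomes 5; next (max(3, x) != min(x, y)) evaluates to true; next t becomes -6; next final value -7 | calc_v2: v becomes 1; next q becomes 5; next (max(3, x) != min(x, y)) evaluates to true; next v becomes -6; next final value -7 — matching result -7.
An exhaustive pass over the 63 declared inputs shows identical outputs.
verdict: equivalent


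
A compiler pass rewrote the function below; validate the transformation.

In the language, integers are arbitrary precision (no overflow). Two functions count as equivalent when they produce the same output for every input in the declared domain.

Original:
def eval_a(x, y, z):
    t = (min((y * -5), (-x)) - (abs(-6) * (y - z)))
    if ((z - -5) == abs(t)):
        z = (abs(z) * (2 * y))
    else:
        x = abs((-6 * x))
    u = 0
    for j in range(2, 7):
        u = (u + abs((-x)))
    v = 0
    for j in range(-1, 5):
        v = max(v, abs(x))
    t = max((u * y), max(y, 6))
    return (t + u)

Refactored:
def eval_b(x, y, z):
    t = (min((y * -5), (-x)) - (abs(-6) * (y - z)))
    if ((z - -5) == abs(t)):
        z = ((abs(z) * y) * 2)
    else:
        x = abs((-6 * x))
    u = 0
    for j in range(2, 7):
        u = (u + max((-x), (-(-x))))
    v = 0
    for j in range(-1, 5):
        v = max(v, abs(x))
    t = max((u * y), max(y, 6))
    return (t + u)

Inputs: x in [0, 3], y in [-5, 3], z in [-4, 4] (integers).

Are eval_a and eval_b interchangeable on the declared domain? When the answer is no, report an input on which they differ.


This is a faithful refactor — min/max/abs usage differs, but the computed results match everywhere.
Spot check at x=3, y=-2, z=0 — eval_a: t becomes 9; next ((z - -5) == abs(t)) evaluates to false; next x becomes 18; next u becomes 0; next at j=2:; next u becomes 18; next at j=3:; next u becomes 36; next at j=4:; next u becomes 54; next at j=5:; next u becomes 72; next at j=6:; next u becomes 90; next v becomes 0; next at j=-1:; next v becomes 18; next at j=0:; next v becomes 18; next at j=1:; next v becomes 18; next at j=2:; next v becomes 18; next at j=3:; next v becomes 18; next at j=4:; next v becomes 18; next t becomes 6; next final value 96. eval_b: t becomes 9; next ((z - -5) == abs(t)) evaluates to false; next x becomes 18; next u becomes 0; next at j=2:; next u becomes 18; next at j=3:; next u becomes 36; next at j=4:; next u becomes 54; next at j=5:; next u becomes 72; next at j=6:; next u becomes 90; next v becomes 0; next at j=-1:; next v becomes 18; next at j=0:; next v becomes 18; next at j=1:; next v becomes 18; next at j=2:; next v becomes 18; next at j=3:; next v becomes 18; next at j=4:; next v becomes 18; next t becomes 6; next final value 96. Both give 96.
Checked all 324 inputs in the declared domain: the outputs agree on every one.
verdict: equivalent


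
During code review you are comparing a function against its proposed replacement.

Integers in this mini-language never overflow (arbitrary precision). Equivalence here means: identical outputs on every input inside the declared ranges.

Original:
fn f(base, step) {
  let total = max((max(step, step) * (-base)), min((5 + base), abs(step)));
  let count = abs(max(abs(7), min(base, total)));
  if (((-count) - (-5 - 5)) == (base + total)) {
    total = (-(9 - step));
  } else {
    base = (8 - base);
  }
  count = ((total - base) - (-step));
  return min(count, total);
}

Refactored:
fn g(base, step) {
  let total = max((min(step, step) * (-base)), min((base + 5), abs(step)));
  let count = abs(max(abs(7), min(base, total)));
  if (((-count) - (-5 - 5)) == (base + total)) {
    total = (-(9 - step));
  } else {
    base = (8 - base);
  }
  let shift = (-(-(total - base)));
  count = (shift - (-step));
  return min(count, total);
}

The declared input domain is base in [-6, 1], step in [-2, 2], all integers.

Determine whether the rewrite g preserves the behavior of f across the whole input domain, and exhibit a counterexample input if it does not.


The suspicious edit (`max(step, step)` became `min(step, step)`) never changes the result for any input inside the declared domain.
One worked example (base=-2, step=0) — f: total := 0 | count := 7 | (((-count) - (-5 - 5)) == (base + total)): false | base := 10 | count := -10 | result -10; g: total := 0 | count := 7 | (((-count) - (-5 - 5)) == (base + total)): false | base := 10 | shift := -10 | count := -10 | result -10; agreement on -10.
Across all 40 domain points the two functions coincide.
verdict: equivalent


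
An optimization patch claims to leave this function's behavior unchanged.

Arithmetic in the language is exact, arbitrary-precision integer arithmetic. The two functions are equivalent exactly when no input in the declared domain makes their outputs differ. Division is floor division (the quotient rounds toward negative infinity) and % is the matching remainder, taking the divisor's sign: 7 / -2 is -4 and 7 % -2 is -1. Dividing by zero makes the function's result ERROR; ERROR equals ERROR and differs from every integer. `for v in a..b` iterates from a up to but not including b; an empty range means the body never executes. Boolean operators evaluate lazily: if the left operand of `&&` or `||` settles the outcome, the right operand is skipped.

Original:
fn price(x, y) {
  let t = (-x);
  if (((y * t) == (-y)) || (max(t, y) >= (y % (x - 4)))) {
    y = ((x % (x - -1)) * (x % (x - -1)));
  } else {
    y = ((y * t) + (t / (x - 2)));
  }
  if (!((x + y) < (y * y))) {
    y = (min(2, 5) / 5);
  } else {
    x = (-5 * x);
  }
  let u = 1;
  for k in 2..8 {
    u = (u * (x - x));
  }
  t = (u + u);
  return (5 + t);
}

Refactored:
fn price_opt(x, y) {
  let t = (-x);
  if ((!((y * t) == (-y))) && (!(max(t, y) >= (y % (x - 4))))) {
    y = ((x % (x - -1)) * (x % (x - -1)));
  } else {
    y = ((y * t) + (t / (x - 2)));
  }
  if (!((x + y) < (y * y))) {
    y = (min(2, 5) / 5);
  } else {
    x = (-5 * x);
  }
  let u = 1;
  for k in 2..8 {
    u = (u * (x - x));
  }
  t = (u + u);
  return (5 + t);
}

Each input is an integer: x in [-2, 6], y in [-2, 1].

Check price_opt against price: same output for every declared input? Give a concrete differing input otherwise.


Try x=-1, y=-2.
price: t becomes 1; next (((y * t) == (-y)) || (max(t, y) >= (y % (x - 4)))) evaluates to true; next hits division by zero so the output is ERROR
price_opt: t becomes 1; next ((!((y * t) == (-y))) && (!(max(t, y) >= (y % (x - 4))))) evaluates to false; next y becomes -3; next (!((x + y) < (y * y))) evaluates to false; next x becomes 5; next u becomes 1; next at k=2:; next u becomes 0; next at k=3:; next u becomes 0; next at k=4:; next u becomes 0; next at k=5:; next u becomes 0; next at k=6:; next u becomes 0; next at k=7:; next u becomes 0; next t becomes 0; next final value 5
ERROR != 5, so the rewrite changes behavior.
verdict: not equivalent; witness: x=-1, y=-2


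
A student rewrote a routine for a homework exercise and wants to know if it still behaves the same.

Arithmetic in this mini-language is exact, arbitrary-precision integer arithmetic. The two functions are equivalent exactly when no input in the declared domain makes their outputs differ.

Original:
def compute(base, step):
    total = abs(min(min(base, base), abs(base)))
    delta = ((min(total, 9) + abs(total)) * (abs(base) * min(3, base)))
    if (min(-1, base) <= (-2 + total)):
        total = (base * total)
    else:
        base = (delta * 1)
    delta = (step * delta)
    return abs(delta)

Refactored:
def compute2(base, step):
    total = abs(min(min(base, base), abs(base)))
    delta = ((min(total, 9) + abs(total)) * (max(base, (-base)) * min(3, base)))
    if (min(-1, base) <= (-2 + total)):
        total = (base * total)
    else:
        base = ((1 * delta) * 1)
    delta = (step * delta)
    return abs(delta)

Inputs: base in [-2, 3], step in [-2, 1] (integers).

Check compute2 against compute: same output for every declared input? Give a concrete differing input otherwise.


This is a faithful refactor — constant usage differs, plus min/max/abs usage differs, plus arithmetic usage differs, but the computed results match everywhere.
Spot check at base=0, step=-1 — compute: total=0, then delta=0, then (min(-1, base) <= (-2 + total)) is false, then base=0, then delta=0, then returns 0. compute2: total=0, then delta=0, then (min(-1, base) <= (-2 + total)) is false, then base=0, then delta=0, then returns 0. Both give 0.
An exhaustive pass over the 24 declared inputs shows identical outputs.
verdict: equivalent


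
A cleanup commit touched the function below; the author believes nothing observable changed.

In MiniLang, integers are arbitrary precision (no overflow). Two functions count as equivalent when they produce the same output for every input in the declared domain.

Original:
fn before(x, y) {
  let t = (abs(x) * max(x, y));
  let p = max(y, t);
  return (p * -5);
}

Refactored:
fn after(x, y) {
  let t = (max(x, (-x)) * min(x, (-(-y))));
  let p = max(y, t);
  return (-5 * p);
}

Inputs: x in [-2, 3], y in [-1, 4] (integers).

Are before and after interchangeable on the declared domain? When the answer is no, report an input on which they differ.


x=-2, y=1 yields -10 from before but -5 from after.
verdict: not equivalent; witness: x=-2, y=1


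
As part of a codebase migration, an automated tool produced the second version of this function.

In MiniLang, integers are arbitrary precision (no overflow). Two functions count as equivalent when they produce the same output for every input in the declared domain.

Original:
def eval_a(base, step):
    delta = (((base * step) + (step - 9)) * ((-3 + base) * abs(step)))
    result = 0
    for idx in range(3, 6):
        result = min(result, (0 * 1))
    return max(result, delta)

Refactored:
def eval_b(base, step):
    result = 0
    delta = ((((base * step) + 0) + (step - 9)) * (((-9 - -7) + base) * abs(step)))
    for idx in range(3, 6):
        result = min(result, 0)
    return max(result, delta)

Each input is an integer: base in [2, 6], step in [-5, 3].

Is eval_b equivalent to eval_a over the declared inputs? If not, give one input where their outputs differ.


Take base=2, step=-5.
eval_a: delta becomes 120; next result becomes 0; next at idx=3:; next result becomes 0; next at idx=4:; next result becomes 0; next at idx=5:; next result becomes 0; next final value 120
eval_b: result becomes 0; next delta becomes 0; next at idx=3:; next result becomes 0; next at idx=4:; next result becomes 0; next at idx=5:; next result becomes 0; next final value 0
120 vs 0 — the two versions disagree here.
verdict: not equivalent; witness: base=2, step=-5


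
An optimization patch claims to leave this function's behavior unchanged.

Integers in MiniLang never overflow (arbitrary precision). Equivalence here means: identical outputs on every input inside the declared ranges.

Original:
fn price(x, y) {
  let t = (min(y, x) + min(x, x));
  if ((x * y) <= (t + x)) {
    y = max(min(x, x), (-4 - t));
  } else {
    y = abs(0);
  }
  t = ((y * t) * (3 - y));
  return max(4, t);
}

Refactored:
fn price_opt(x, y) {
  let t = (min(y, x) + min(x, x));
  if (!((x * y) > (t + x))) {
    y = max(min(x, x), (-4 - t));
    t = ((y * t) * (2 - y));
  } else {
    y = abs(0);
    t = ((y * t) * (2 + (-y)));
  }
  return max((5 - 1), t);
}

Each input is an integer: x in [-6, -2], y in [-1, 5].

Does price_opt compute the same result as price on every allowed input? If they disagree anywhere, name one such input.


On input x=-6, y=3, price returns 480 while price_opt returns 576.
verdict: not equivalent; witness: x=-6, y=3


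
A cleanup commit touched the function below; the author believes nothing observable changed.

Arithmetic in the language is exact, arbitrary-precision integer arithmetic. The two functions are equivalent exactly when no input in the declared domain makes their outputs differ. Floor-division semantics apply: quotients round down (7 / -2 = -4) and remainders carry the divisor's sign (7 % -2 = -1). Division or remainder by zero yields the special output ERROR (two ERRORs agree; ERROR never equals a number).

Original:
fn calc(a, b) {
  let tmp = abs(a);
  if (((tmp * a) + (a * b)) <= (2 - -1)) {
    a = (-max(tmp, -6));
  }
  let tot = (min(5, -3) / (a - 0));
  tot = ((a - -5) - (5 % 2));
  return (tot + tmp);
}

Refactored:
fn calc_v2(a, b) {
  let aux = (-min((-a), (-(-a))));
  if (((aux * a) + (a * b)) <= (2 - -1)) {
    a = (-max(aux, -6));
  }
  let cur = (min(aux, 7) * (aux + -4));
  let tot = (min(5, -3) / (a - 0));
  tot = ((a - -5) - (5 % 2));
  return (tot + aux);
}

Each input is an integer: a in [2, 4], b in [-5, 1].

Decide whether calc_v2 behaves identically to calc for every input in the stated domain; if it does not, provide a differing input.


Changes here: arithmetic usage differs; also local variable names differ; also constant usage differs; also min/max/abs usage differs; also statement counts differ; the full 21-point sweep finds no disagreement.
verdict: equivalent


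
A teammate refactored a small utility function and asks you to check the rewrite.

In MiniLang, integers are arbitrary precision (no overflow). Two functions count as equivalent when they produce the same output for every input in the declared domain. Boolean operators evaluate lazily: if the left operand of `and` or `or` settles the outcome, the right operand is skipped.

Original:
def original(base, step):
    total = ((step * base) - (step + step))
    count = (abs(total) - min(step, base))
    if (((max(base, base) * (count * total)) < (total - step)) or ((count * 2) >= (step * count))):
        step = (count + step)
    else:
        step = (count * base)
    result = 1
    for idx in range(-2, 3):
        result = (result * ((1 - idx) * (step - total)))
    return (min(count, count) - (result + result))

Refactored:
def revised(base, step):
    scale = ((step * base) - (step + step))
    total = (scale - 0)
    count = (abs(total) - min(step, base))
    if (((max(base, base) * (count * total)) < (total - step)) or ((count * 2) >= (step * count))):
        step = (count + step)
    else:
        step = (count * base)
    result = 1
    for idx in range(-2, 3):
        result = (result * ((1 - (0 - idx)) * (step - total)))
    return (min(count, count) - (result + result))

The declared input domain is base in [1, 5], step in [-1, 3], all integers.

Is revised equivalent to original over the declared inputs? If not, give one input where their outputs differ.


Reading the diff, among the changes: statement counts differ; and local variable names differ; and arithmetic usage differs; and constant usage differs.
One worked example (base=5, step=0) — original: total becomes 0; next count becomes 0; next (((max(base, base) * (count * total)) < (total - step)) or ((count * 2) >= (step * count))) evaluates to true; next step becomes 0; next result becomes 1; next at idx=-2:; next result becomes 0; next at idx=-1:; next result becomes 0; next at idx=0:; next result becomes 0; next at idx=1:; next result becomes 0; next at idx=2:; next result becomes 0; next final value 0; revised: scale becomes 0; next total becomes 0; next count becomes 0; next (((max(base, base) * (count * total)) < (total - step)) or ((count * 2) >= (step * count))) evaluates to true; next step becomes 0; next result becomes 1; next at idx=-2:; next result becomes 0; next at idx=-1:; next result becomes 0; next at idx=0:; next result becomes 0; next at idx=1:; next result becomes 0; next at idx=2:; next result becomes 0; next final value 0; agreement on 0.
Every one of the 25 inputs gives matching results.
verdict: equivalent


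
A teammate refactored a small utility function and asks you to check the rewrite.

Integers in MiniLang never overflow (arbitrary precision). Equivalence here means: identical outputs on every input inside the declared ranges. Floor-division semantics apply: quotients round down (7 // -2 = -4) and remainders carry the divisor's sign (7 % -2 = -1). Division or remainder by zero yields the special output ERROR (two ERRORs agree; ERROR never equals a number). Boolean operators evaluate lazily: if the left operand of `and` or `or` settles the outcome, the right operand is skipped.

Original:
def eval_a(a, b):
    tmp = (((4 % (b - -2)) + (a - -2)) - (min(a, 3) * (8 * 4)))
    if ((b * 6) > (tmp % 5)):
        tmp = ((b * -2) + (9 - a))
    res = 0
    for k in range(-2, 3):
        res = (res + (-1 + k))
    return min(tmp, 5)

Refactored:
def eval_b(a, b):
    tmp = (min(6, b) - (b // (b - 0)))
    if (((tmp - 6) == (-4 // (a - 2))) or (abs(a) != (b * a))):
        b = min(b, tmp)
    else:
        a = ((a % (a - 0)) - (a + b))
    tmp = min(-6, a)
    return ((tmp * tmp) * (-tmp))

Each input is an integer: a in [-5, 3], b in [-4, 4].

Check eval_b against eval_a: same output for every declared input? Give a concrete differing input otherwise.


Take a=-5, b=-4.
eval_a: tmp=157, then ((b * 6) > (tmp % 5)) is false, then res=0, then (k=-2), then res=-3, then (k=-1), then res=-5, then (k=0), then res=-6, then (k=1), then res=-6, then (k=2), then res=-5, then returns 5
eval_b: tmp=-5, then (((tmp - 6) == (-4 // (a - 2))) or (abs(a) != (b * a))) is true, then b=-5, then tmp=-6, then returns 216
5 vs 216 — the two versions disagree here.
verdict: not equivalent; witness: a=-5, b=-4


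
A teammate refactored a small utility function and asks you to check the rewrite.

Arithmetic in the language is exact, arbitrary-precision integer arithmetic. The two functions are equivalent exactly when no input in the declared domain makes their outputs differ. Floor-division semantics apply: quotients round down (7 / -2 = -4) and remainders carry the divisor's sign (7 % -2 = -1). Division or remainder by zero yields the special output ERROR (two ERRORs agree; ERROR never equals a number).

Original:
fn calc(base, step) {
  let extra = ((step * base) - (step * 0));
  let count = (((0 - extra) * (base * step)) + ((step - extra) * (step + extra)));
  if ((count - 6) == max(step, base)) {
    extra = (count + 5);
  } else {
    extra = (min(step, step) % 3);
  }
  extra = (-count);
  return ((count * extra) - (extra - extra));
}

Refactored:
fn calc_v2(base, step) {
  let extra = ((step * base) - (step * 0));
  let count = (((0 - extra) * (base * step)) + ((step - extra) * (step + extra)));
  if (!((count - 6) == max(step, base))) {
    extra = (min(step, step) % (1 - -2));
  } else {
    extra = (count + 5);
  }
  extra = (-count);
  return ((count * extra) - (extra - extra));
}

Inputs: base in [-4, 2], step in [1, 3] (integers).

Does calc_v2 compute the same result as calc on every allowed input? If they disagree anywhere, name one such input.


Reading the diff, among the changes: boolean connective usage differs; and constant usage differs; and arithmetic usage differs.
Spot check at base=-1, step=2 — calc: extra := -2 | count := -4 | ((count - 6) == max(step, base)): false | extra := 2 | extra := 4 | result -16. calc_v2: extra := -2 | count := -4 | (!((count - 6) == max(step, base))): true | extra := 2 | extra := 4 | result -16. Both give -16.
Every one of the 21 inputs gives matching results.
verdict: equivalent


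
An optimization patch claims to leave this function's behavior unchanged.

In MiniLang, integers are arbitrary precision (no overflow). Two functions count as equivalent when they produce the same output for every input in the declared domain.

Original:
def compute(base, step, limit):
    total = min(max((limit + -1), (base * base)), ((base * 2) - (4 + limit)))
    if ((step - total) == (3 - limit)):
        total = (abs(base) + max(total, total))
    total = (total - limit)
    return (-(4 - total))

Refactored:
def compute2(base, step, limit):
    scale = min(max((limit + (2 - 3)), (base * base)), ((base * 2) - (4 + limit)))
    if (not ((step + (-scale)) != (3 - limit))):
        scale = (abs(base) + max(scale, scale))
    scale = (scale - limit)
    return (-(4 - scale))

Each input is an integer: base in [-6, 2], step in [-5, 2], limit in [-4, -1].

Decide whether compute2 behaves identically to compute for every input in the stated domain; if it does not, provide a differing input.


The two versions differ — the changes include arithmetic usage differs; also boolean connective usage differs; also constant usage differs; also comparison usage differs; also local variable names differ.
Tracing base=-5, step=-2, limit=-1: compute: total becomes -13; next ((step - total) == (3 - limit)) evaluates to false; next total becomes -12; next final value -16 | compute2: scale becomes -13; next (not ((step + (-scale)) != (3 - limit))) evaluates to false; next scale becomes -12; next final value -16 — matching result -16.
Across all 288 domain points the two functions coincide.
verdict: equivalent


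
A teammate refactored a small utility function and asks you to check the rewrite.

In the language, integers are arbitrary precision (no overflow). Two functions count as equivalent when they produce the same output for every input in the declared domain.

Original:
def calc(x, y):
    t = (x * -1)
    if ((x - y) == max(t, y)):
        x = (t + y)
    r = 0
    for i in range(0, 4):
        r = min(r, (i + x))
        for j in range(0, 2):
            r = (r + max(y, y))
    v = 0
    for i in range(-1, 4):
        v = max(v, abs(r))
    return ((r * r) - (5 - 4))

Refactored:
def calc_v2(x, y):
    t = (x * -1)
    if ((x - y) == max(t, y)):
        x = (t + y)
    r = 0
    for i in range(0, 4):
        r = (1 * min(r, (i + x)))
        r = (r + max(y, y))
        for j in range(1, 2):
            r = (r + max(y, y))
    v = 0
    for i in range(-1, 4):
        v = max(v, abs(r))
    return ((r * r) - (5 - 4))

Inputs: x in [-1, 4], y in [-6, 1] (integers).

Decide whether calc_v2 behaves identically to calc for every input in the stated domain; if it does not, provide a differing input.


This is a faithful refactor — min/max/abs usage differs, statement counts differ, arithmetic usage differs, constant usage differs, loop structure differs, but the computed results match everywhere.
One worked example (x=2, y=-1) — calc: t=-2, then ((x - y) == max(t, y)) is false, then r=0, then (i=0), then r=0, then (j=0), then r=-1, then (j=1), then r=-2, then (i=1), then r=-2, then (j=0), then r=-3, then (j=1), then r=-4, then (i=2), then r=-4, then (j=0), then r=-5, then (j=1), then r=-6, then (i=3), then r=-6, then (j=0), then r=-7, then (j=1), then r=-8, then v=0, then (i=-1), then v=8, then (i=0), then v=8, then (i=1), then v=8, then (i=2), then v=8, then (i=3), then v=8, then returns 63; calc_v2: t=-2, then ((x - y) == max(t, y)) is false, then r=0, then (i=0), then r=0, then r=-1, then (j=1), then r=-2, then (i=1), then r=-2, then r=-3, then (j=1), then r=-4, then (i=2), then r=-4, then r=-5, then (j=1), then r=-6, then (i=3), then r=-6, then r=-7, then (j=1), then r=-8, then v=0, then (i=-1), then v=8, then (i=0), then v=8, then (i=1), then v=8, then (i=2), then v=8, then (i=3), then v=8, then returns 63; agreement on 63.
Sweeping the whole domain (48 inputs) finds no disagreement.
verdict: equivalent


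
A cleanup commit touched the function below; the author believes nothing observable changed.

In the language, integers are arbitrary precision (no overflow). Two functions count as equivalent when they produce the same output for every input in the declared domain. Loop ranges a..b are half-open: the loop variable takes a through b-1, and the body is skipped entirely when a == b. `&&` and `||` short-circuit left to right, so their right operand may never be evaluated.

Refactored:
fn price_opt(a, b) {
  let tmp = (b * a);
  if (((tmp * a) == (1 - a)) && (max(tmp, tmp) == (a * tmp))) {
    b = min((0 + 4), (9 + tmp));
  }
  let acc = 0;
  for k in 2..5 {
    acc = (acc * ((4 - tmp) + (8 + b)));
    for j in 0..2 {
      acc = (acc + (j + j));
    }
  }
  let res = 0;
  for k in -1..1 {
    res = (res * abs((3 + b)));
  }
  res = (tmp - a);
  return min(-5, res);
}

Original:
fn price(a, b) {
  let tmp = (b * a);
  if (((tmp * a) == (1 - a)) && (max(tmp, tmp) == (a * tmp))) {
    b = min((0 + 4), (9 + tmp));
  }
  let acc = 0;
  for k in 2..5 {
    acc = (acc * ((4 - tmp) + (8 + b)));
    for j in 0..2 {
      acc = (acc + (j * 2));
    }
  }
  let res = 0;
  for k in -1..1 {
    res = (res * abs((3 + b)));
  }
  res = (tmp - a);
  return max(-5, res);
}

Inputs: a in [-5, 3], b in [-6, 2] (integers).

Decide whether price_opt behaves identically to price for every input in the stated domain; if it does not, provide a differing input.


These are not equivalent — on a=-5, b=-6 the outputs split (35 vs -5).
price: tmp=30, then (((tmp * a) == (1 - a)) && (max(tmp, tmp) == (a * tmp))) is false, then acc=0, then (k=2), then acc=0, then (j=0), then acc=0, then (j=1), then acc=2, then (k=3), then acc=-48, then (j=0), then acc=-48, then (j=1), then acc=-46, then (k=4), then acc=1104, then (j=0), then acc=1104, then (j=1), then acc=1106, then res=0, then (k=-1), then res=0, then (k=0), then res=0, then res=35, then returns 35
price_opt: tmp=30, then (((tmp * a) == (1 - a)) && (max(tmp, tmp) == (a * tmp))) is false, then acc=0, then (k=2), then acc=0, then (j=0), then acc=0, then (j=1), then acc=2, then (k=3), then acc=-48, then (j=0), then acc=-48, then (j=1), then acc=-46, then (k=4), then acc=1104, then (j=0), then acc=1104, then (j=1), then acc=1106, then res=0, then (k=-1), then res=0, then (k=0), then res=0, then res=35, then returns -5
verdict: not equivalent; witness: a=-5, b=-6


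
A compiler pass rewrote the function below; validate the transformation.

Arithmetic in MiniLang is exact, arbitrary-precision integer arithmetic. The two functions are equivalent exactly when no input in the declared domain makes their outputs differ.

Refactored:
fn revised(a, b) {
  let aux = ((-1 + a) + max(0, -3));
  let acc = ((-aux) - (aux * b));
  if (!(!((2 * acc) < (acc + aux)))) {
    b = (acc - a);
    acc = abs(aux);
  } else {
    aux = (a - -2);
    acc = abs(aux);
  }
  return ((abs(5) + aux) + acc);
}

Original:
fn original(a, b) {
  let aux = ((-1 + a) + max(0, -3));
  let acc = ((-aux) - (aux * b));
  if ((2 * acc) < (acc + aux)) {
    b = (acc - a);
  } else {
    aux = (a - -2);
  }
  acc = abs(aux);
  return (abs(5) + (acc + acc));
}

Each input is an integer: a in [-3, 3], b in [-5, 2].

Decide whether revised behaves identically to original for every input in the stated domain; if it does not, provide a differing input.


There is a counterexample at a=-3, b=-5: 13 on one side, 5 on the other.
original: aux becomes -4; next acc becomes -16; next ((2 * acc) < (acc + aux)) evaluates to true; next b becomes -13; next acc becomes 4; next final value 13
revised: aux becomes -4; next acc becomes -16; next (!(!((2 * acc) < (acc + aux)))) evaluates to true; next b becomes -13; next acc becomes 4; next final value 5
verdict: not equivalent; witness: a=-3, b=-5


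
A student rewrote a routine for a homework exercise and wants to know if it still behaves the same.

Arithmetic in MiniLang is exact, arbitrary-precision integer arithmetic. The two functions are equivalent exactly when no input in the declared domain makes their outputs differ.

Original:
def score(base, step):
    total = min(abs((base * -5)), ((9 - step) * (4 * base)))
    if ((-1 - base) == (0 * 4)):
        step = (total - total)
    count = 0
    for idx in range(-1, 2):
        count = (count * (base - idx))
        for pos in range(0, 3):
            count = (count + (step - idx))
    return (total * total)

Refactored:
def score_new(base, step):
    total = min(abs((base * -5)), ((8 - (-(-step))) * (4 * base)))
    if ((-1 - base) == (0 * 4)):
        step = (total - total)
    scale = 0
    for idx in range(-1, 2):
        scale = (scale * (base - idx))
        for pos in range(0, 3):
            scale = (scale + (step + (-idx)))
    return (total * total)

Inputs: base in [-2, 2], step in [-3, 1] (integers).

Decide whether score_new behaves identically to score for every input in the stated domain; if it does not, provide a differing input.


Consider the input base=-2, step=-3.
score: total becomes -96; next ((-1 - base) == (0 * 4)) evaluates to false; next count becomes 0; next at idx=-1:; next count becomes 0; next at pos=0:; next count becomes -2; next at pos=1:; next count becomes -4; next at pos=2:; next count becomes -6; next at idx=0:; next count becomes 12; next at pos=0:; next count becomes 9; next at pos=1:; next count becomes 6; next at pos=2:; next count becomes 3; next at idx=1:; next count becomes -9; next at pos=0:; next count becomes -13; next at pos=1:; next count becomes -17; next at pos=2:; next count becomes -21; next final value 9216
score_new: total becomes -88; next ((-1 - base) == (0 * 4)) evaluates to false; next scale becomes 0; next at idx=-1:; next scale becomes 0; next at pos=0:; next scale becomes -2; next at pos=1:; next scale becomes -4; next at pos=2:; next scale becomes -6; next at idx=0:; next scale becomes 12; next at pos=0:; next scale becomes 9; next at pos=1:; next scale becomes 6; next at pos=2:; next scale becomes 3; next at idx=1:; next scale becomes -9; next at pos=0:; next scale becomes -13; next at pos=1:; next scale becomes -17; next at pos=2:; next scale becomes -21; next final value 7744
9216 and 7744 differ, so these are not the same function on this domain.
verdict: not equivalent; witness: base=-2, step=-3


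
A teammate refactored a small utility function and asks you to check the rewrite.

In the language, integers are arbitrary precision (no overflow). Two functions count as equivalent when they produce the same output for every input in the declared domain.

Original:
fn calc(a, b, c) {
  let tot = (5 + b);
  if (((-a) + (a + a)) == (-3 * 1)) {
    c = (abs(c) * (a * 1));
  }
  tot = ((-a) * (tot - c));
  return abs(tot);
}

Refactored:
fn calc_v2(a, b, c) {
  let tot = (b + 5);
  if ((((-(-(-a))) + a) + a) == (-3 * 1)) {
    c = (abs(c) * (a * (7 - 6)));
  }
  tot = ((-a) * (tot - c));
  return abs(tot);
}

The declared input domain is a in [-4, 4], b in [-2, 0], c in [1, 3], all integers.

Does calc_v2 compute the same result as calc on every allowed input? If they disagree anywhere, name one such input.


Equivalent — the differences include constant usage differs, arithmetic usage differs, yet no declared input distinguishes the two.
Spot check at a=0, b=0, c=2 — calc: tot=5, then (((-a) + (a + a)) == (-3 * 1)) is false, then tot=0, then returns 0. calc_v2: tot=5, then ((((-(-(-a))) + a) + a) == (-3 * 1)) is false, then tot=0, then returns 0. Both give 0.
An exhaustive pass over the 81 declared inputs shows identical outputs.
verdict: equivalent


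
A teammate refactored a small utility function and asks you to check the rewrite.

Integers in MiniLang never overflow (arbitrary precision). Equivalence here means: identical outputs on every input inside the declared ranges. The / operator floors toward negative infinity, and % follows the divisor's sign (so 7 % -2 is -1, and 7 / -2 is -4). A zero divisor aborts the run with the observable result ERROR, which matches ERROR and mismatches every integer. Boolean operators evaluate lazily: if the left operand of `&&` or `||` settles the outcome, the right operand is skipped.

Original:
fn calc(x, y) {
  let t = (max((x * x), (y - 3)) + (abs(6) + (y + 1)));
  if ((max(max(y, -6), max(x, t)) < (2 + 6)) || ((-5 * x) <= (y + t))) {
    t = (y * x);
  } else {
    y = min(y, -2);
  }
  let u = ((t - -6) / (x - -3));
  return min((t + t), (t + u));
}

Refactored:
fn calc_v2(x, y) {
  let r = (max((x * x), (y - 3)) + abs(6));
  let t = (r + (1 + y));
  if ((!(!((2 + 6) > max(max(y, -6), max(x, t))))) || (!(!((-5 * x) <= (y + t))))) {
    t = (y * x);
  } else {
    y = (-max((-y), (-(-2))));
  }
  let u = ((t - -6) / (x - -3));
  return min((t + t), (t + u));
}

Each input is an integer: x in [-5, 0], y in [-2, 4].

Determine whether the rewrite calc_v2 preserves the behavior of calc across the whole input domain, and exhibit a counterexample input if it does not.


Side by side, the visible changes include: local variable names differ, and min/max/abs usage differs, and boolean connective usage differs, and statement counts differ, and comparison usage differs.
One worked example (x=-1, y=-2) — calc: t := 6 | ((max(max(y, -6), max(x, t)) < (2 + 6)) || ((-5 * x) <= (y + t))): true | t := 2 | u := 4 | result 4; calc_v2: r := 7 | t := 6 | ((!(!((2 + 6) > max(max(y, -6), max(x, t))))) || (!(!((-5 * x) <= (y + t))))): true | t := 2 | u := 4 | result 4; agreement on 4.
Every one of the 42 inputs gives matching results.
verdict: equivalent
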